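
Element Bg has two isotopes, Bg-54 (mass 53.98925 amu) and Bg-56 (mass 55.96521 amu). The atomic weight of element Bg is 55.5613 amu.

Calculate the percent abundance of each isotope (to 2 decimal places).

Writing the weighted mean with unknown fraction x of Bg-54:
53.98925·x + 55.96521·(1 − x) = 55.5613
(53.98925 − 55.96521)·x = 55.5613 − 55.96521
x = -0.40391 / -1.97596 = 0.20441 → 20.44% Bg-54, 79.56% Bg-56.

Bg-54: 20.44%, Bg-56: 79.56%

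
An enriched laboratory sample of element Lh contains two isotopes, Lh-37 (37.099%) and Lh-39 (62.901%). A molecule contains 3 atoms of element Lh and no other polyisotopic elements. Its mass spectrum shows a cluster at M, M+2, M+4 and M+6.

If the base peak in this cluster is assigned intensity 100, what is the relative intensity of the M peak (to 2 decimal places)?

Binomial terms of (0.37099 + 0.62901)^3: M 0.0511, M+2 0.2597, M+4 0.4404, M+6 0.2489 → M+4 is the base peak.
P(M+4) = C(3,2) × 0.37099^1 × 0.62901^2 = 3 × 0.37099 × 0.39565358 = 0.440351 (base)
P(M) = C(3,0) × 0.37099^3 × 0.62901^0 = 1 × 0.05106068 × 1.0000 = 0.051061
Relative intensity = 0.051061 / 0.440351 × 100 = 11.60

11.60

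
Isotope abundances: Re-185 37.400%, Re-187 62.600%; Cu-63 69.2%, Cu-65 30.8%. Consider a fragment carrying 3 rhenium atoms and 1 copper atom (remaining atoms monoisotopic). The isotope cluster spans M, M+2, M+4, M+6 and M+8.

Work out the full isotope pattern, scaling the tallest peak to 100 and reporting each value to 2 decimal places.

9.40 : 51.38 : 100.00 : 79.23 : 19.62

Rhenium pattern (n=3): 0.05231362 : 0.26268713 : 0.43968487 : 0.24531438
Copper pattern (n=1): 0.6920 : 0.3080
Convolve the two distributions (both contribute in 2-u steps):
  M: 0.05231362×0.6920 = 0.036201
  M+2: 0.05231362×0.3080 + 0.26268713×0.6920 = 0.197892
  M+4: 0.26268713×0.3080 + 0.43968487×0.6920 = 0.385170
  M+6: 0.43968487×0.3080 + 0.24531438×0.6920 = 0.305180
  M+8: 0.24531438×0.3080 = 0.075557
Scale to base peak (0.385170) = 100: 9.40 : 51.38 : 100.00 : 79.23 : 19.62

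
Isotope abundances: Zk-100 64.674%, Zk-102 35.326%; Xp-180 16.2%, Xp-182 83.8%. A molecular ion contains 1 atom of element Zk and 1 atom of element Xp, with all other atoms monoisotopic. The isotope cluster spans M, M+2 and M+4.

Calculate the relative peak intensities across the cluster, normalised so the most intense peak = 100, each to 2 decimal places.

Element Zk pattern (n=1): 0.64674 : 0.35326
Element Xp pattern (n=1): 0.1620 : 0.8380
Convolve the two distributions (both contribute in 2-u steps):
  M: 0.64674×0.1620 = 0.104772
  M+2: 0.64674×0.8380 + 0.35326×0.1620 = 0.599196
  M+4: 0.35326×0.8380 = 0.296032
Scale to base peak (0.599196) = 100: 17.49 : 100.00 : 49.40

17.49 : 100.00 : 49.40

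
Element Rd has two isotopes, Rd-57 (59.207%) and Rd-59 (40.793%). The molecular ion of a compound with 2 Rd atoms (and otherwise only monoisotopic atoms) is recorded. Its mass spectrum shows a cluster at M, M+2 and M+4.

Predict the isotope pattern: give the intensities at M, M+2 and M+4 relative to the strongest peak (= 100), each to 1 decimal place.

The 2 Rd atoms are independent, so intensities follow the terms of (0.59207 + 0.40793)^2.
P(M) = 0.59207^2 = 0.350547
P(M+2) = 2 × 0.59207^1 × 0.40793^1 = 0.483046
P(M+4) = 0.40793^2 = 0.166407
The M+2 peak is largest (0.483046); scaling to 100 gives 72.6 : 100.0 : 34.4.

72.6 : 100.0 : 34.4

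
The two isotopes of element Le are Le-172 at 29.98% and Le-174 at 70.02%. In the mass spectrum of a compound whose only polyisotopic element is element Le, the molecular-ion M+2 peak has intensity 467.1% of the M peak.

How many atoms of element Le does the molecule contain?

For n independent Le atoms, I(M+2)/I(M) = n · (abundance Le-174) / (abundance Le-172) = n · 0.7002/0.2998.
n = 4.671 × 0.2998/0.7002 = 2.00 ≈ 2

2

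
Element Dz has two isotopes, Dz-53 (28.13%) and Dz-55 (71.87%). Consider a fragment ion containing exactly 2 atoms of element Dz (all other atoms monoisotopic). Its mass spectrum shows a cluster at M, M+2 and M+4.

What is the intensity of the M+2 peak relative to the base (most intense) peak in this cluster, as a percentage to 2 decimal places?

Binomial terms of (0.2813 + 0.7187)^2: M 0.0791, M+2 0.4043, M+4 0.5165 → M+4 is the base peak.
P(M+4) = C(2,2) × 0.2813^0 × 0.7187^2 = 1 × 1.0000 × 0.51652969 = 0.516530 (base)
P(M+2) = C(2,1) × 0.2813^1 × 0.7187^1 = 2 × 0.2813 × 0.7187 = 0.404341
Relative intensity = 0.404341 / 0.516530 × 100 = 78.28

78.28%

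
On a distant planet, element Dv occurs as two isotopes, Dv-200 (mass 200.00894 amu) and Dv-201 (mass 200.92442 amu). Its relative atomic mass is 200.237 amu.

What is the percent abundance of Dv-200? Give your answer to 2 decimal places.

75.09%

Let x be the fractional abundance of Dv-200; then Dv-201 has abundance 1 − x.
200.00894·x + 200.92442·(1 − x) = 200.237
(200.00894 − 200.92442)·x = 200.237 − 200.92442
x = -0.68742 / -0.91548 = 0.75088 → 75.09% Dv-200, 24.91% Dv-201.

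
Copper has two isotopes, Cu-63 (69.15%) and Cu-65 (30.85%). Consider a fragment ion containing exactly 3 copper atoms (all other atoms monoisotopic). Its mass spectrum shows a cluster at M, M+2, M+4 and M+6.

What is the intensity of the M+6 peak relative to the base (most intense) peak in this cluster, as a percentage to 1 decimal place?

Binomial terms of (0.6915 + 0.3085)^3: M 0.3307, M+2 0.4425, M+4 0.1974, M+6 0.0294 → M+2 is the base peak.
P(M+2) = C(3,1) × 0.6915^2 × 0.3085^1 = 3 × 0.47817225 × 0.3085 = 0.442548 (base)
P(M+6) = C(3,3) × 0.6915^0 × 0.3085^3 = 1 × 1.0000 × 0.02936064 = 0.029361
Relative intensity = 0.029361 / 0.442548 × 100 = 6.6

6.6%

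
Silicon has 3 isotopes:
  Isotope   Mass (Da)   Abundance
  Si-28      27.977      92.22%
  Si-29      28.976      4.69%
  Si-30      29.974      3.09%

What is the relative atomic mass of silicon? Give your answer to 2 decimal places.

28.09 Da

Ar = Σ fᵢ·mᵢ = 0.9222 × 27.977 + 0.0469 × 28.976 + 0.0309 × 29.974
= 25.8004 + 1.3590 + 0.9262 = 28.0856 Da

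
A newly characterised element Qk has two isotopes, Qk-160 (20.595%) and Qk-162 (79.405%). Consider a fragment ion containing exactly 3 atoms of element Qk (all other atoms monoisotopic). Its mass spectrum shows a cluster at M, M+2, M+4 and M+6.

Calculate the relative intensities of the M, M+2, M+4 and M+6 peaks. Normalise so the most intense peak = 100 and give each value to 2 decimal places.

Expanding (0.20595 + 0.79405)^3:
P(M) = 0.20595^3 = 0.008735
P(M+2) = 3 × 0.20595^2 × 0.79405^1 = 0.101040
P(M+4) = 3 × 0.20595^1 × 0.79405^2 = 0.389564
P(M+6) = 0.79405^3 = 0.500661
The M+6 peak is largest (0.500661); scaling to 100 gives 1.74 : 20.18 : 77.81 : 100.00.

1.74 : 20.18 : 77.81 : 100.00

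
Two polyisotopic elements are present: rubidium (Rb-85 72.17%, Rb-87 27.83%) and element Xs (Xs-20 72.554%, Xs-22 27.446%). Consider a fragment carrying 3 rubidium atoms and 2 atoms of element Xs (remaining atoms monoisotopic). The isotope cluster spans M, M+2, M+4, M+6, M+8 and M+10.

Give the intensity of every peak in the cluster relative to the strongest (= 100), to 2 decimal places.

52.26 : 100.00 : 76.54 : 29.29 : 5.60 : 0.43

Rubidium pattern (n=3): 0.37589809 : 0.43485841 : 0.16768892 : 0.02155458
Element Xs pattern (n=2): 0.52640829 : 0.39826342 : 0.07532829
Convolve the two distributions (both contribute in 2-u steps):
  M: 0.37589809×0.52640829 = 0.197876
  M+2: 0.37589809×0.39826342 + 0.43485841×0.52640829 = 0.378620
  M+4: 0.37589809×0.07532829 + 0.43485841×0.39826342 + 0.16768892×0.52640829 = 0.289777
  M+6: 0.43485841×0.07532829 + 0.16768892×0.39826342 + 0.02155458×0.52640829 = 0.110888
  M+8: 0.16768892×0.07532829 + 0.02155458×0.39826342 = 0.021216
  M+10: 0.02155458×0.07532829 = 0.001624
Scale to base peak (0.378620) = 100: 52.26 : 100.00 : 76.54 : 29.29 : 5.60 : 0.43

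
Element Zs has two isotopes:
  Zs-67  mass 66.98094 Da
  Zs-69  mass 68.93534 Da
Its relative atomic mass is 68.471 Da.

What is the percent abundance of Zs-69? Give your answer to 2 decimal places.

76.24%

With x = fraction of Zs-67 (so Zs-69 is 1 − x):
66.98094·x + 68.93534·(1 − x) = 68.471
(66.98094 − 68.93534)·x = 68.471 − 68.93534
x = -0.46434 / -1.95440 = 0.23759 → 23.76% Zs-67, 76.24% Zs-69.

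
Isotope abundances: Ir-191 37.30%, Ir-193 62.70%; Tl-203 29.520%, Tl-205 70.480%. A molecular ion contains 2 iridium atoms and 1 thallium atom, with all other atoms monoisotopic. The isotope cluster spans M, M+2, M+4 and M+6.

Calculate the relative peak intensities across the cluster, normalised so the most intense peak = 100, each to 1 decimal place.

9.2 : 53.0 : 100.0 : 62.2

Iridium pattern (n=2): 0.139129 : 0.467742 : 0.393129
Thallium pattern (n=1): 0.2952 : 0.7048
Convolve the two distributions (both contribute in 2-u steps):
  M: 0.139129×0.2952 = 0.041071
  M+2: 0.139129×0.7048 + 0.467742×0.2952 = 0.236136
  M+4: 0.467742×0.7048 + 0.393129×0.2952 = 0.445716
  M+6: 0.393129×0.7048 = 0.277077
Scale to base peak (0.445716) = 100: 9.2 : 53.0 : 100.0 : 62.2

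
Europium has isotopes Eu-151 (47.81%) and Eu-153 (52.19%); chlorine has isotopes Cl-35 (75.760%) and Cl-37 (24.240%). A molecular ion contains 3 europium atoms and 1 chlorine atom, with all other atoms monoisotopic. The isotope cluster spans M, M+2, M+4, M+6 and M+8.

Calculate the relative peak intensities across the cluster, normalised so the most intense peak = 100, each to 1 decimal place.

21.6 : 77.8 : 100.0 : 52.9 : 9.0

Europium pattern (n=3): 0.10928391 : 0.3578871 : 0.39067407 : 0.14215492
Chlorine pattern (n=1): 0.7576 : 0.2424
Convolve the two distributions (both contribute in 2-u steps):
  M: 0.10928391×0.7576 = 0.082793
  M+2: 0.10928391×0.2424 + 0.3578871×0.7576 = 0.297626
  M+4: 0.3578871×0.2424 + 0.39067407×0.7576 = 0.382727
  M+6: 0.39067407×0.2424 + 0.14215492×0.7576 = 0.202396
  M+8: 0.14215492×0.2424 = 0.034458
Scale to base peak (0.382727) = 100: 21.6 : 77.8 : 100.0 : 52.9 : 9.0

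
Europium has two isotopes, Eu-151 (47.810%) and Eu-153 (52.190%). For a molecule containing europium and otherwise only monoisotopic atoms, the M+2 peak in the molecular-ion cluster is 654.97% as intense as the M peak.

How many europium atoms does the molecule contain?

6

For n independent Eu atoms, I(M+2)/I(M) = n · (abundance Eu-153) / (abundance Eu-151) = n · 0.52190/0.47810.
n = 6.5497 × 0.47810/0.52190 = 6.00 ≈ 6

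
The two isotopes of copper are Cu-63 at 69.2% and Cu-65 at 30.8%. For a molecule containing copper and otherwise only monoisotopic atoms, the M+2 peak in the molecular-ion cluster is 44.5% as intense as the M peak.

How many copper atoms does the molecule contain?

1

With n Cu atoms, P(M+2)/P(M) = C(n,1)·p^(n−1)q / p^n = n·q/p = n · 0.308/0.692.
n = 0.445 × 0.692/0.308 = 1.00 ≈ 1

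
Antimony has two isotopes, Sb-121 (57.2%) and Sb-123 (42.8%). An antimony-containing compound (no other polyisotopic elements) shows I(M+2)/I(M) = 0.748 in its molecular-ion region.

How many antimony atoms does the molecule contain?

1

With n Sb atoms, P(M+2)/P(M) = C(n,1)·p^(n−1)q / p^n = n·q/p = n · 0.428/0.572.
n = 0.748 × 0.572/0.428 = 1.00 ≈ 1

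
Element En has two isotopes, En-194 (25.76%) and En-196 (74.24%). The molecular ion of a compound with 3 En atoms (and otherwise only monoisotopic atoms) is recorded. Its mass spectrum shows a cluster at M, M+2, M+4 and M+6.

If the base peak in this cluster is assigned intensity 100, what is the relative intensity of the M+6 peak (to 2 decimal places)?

Term probabilities: M 0.0171, M+2 0.1478, M+4 0.4259, M+6 0.4092. Base peak = M+4.
P(M+4) = C(3,2) × 0.2576^1 × 0.7424^2 = 3 × 0.2576 × 0.55115776 = 0.425935 (base)
P(M+6) = C(3,3) × 0.2576^0 × 0.7424^3 = 1 × 1.0000 × 0.40917952 = 0.409180
Relative intensity = 0.409180 / 0.425935 × 100 = 96.07

96.07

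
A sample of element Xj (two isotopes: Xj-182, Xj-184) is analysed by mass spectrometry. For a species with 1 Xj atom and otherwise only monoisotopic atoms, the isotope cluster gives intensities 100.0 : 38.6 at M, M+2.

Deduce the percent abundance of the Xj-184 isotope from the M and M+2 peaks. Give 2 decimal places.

If p is the fraction of Xj that is Xj-182, then I(M+2)/I(M) = [C(1,1)·p^0·(1−p)] / p^1 = 1·(1−p)/p = 38.6/100.0 = 0.3860
(1−p)/p = 0.3860/1 = 0.3860  ⇒  p = 1/(1 + 0.3860) = 0.7215
Xj-182: 72.15%, Xj-184: 27.85%.

27.85%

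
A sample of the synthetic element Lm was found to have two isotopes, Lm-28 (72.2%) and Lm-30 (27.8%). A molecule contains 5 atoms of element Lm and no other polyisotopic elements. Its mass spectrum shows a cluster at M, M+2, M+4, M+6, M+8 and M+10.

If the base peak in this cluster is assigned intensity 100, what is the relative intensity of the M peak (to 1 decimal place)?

Binomial terms of (0.722 + 0.278)^5: M 0.1962, M+2 0.3777, M+4 0.2909, M+6 0.1120, M+8 0.0216, M+10 0.0017 → M+2 is the base peak.
P(M+2) = C(5,1) × 0.722^4 × 0.278^1 = 5 × 0.27173701 × 0.2780 = 0.377714 (base)
P(M) = C(5,0) × 0.722^5 × 0.278^0 = 1 × 0.19619412 × 1.0000 = 0.196194
Relative intensity = 0.196194 / 0.377714 × 100 = 51.9

51.9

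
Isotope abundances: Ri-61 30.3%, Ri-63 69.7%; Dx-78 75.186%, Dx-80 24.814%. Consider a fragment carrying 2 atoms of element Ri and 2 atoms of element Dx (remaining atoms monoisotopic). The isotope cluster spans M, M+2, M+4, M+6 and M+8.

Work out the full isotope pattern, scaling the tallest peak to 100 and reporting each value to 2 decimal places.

Element Ri pattern (n=2): 0.091809 : 0.422382 : 0.485809
Element Dx pattern (n=2): 0.56529346 : 0.37313308 : 0.06157346
Convolve the two distributions (both contribute in 2-u steps):
  M: 0.091809×0.56529346 = 0.051899
  M+2: 0.091809×0.37313308 + 0.422382×0.56529346 = 0.273027
  M+4: 0.091809×0.06157346 + 0.422382×0.37313308 + 0.485809×0.56529346 = 0.437882
  M+6: 0.422382×0.06157346 + 0.485809×0.37313308 = 0.207279
  M+8: 0.485809×0.06157346 = 0.029913
Scale to base peak (0.437882) = 100: 11.85 : 62.35 : 100.00 : 47.34 : 6.83

11.85 : 62.35 : 100.00 : 47.34 : 6.83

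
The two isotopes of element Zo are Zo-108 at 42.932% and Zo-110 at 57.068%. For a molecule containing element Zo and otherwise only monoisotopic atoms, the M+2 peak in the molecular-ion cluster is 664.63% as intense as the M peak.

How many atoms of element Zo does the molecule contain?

5

With n Zo atoms, P(M+2)/P(M) = C(n,1)·p^(n−1)q / p^n = n·q/p = n · 0.57068/0.42932.
n = 6.6463 × 0.42932/0.57068 = 5.00 ≈ 5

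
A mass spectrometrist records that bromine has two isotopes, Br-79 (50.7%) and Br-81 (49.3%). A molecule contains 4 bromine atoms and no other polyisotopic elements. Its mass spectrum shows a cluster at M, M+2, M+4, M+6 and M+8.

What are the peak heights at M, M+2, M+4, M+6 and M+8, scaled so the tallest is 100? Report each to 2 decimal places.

17.63 : 68.56 : 100.00 : 64.83 : 15.76

Each Br atom is independently Br-79 (p = 0.507) or Br-81 (q = 0.493); the cluster is the binomial expansion (p + q)^4.
P(M) = 0.507^4 = 0.066074
P(M+2) = 4 × 0.507^3 × 0.493^1 = 0.256999
P(M+4) = 6 × 0.507^2 × 0.493^2 = 0.374853
P(M+6) = 4 × 0.507^1 × 0.493^3 = 0.243001
P(M+8) = 0.493^4 = 0.059073
The M+4 peak is largest (0.374853); scaling to 100 gives 17.63 : 68.56 : 100.00 : 64.83 : 15.76.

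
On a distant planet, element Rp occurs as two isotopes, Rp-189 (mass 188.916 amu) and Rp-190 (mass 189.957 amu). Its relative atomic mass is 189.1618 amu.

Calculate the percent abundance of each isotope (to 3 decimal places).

Let x be the fractional abundance of Rp-189; then Rp-190 has abundance 1 − x.
188.916·x + 189.957·(1 − x) = 189.1618
(188.916 − 189.957)·x = 189.1618 − 189.957
x = -0.7952 / -1.041 = 0.76388 → 76.388% Rp-189, 23.612% Rp-190.

Rp-189: 76.388%, Rp-190: 23.612%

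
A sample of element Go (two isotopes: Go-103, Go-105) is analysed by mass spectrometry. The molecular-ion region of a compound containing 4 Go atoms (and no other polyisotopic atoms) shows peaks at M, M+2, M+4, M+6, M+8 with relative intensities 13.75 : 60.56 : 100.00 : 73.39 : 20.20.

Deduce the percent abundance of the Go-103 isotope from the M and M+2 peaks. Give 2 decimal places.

If p is the fraction of Go that is Go-103, then I(M+2)/I(M) = [C(4,1)·p^3·(1−p)] / p^4 = 4·(1−p)/p = 60.56/13.75 = 4.4044
(1−p)/p = 4.4044/4 = 1.1011  ⇒  p = 1/(1 + 1.1011) = 0.4759
Go-103: 47.59%, Go-105: 52.41%.

47.59%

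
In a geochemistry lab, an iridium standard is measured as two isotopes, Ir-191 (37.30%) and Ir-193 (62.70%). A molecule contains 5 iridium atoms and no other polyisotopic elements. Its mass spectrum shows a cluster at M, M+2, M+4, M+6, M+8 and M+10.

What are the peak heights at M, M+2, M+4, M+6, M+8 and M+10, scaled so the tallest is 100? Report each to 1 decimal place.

The 5 Ir atoms are independent, so intensities follow the terms of (0.3730 + 0.6270)^5.
P(M) = 0.3730^5 = 0.007220
P(M+2) = 5 × 0.3730^4 × 0.6270^1 = 0.060684
P(M+4) = 10 × 0.3730^3 × 0.6270^2 = 0.204015
P(M+6) = 10 × 0.3730^2 × 0.6270^3 = 0.342942
P(M+8) = 5 × 0.3730^1 × 0.6270^4 = 0.288237
P(M+10) = 0.6270^5 = 0.096903
The M+6 peak is largest (0.342942); scaling to 100 gives 2.1 : 17.7 : 59.5 : 100.0 : 84.0 : 28.3.

2.1 : 17.7 : 59.5 : 100.0 : 84.0 : 28.3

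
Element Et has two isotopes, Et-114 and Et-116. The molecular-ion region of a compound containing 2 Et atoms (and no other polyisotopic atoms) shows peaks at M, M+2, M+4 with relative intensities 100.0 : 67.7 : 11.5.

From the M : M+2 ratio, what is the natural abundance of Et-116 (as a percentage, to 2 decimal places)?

25.29%

Let p = fractional abundance of Et-114. I(M+2)/I(M) = [C(2,1)·p^1·(1−p)] / p^2 = 2·(1−p)/p = 67.7/100.0 = 0.6770
(1−p)/p = 0.6770/2 = 0.3385  ⇒  p = 1/(1 + 0.3385) = 0.7471
Et-114: 74.71%, Et-116: 25.29%.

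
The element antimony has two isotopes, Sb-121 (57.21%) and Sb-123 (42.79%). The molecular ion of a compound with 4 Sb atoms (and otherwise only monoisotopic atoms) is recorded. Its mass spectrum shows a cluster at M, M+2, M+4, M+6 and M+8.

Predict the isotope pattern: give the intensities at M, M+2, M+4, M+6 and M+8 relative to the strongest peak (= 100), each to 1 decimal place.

Each Sb atom is independently Sb-121 (p = 0.5721) or Sb-123 (q = 0.4279); the cluster is the binomial expansion (p + q)^4.
P(M) = 0.5721^4 = 0.107124
P(M+2) = 4 × 0.5721^3 × 0.4279^1 = 0.320493
P(M+4) = 6 × 0.5721^2 × 0.4279^2 = 0.359567
P(M+6) = 4 × 0.5721^1 × 0.4279^3 = 0.179291
P(M+8) = 0.4279^4 = 0.033525
The M+4 peak is largest (0.359567); scaling to 100 gives 29.8 : 89.1 : 100.0 : 49.9 : 9.3.

29.8 : 89.1 : 100.0 : 49.9 : 9.3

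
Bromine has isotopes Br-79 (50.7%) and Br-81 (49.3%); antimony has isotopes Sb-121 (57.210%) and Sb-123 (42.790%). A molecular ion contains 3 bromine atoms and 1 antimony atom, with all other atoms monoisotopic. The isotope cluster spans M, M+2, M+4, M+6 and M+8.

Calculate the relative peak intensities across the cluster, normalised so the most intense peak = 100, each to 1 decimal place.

Bromine pattern (n=3): 0.13032384 : 0.38017547 : 0.36967753 : 0.11982316
Antimony pattern (n=1): 0.5721 : 0.4279
Convolve the two distributions (both contribute in 2-u steps):
  M: 0.13032384×0.5721 = 0.074558
  M+2: 0.13032384×0.4279 + 0.38017547×0.5721 = 0.273264
  M+4: 0.38017547×0.4279 + 0.36967753×0.5721 = 0.374170
  M+6: 0.36967753×0.4279 + 0.11982316×0.5721 = 0.226736
  M+8: 0.11982316×0.4279 = 0.051272
Scale to base peak (0.374170) = 100: 19.9 : 73.0 : 100.0 : 60.6 : 13.7

19.9 : 73.0 : 100.0 : 60.6 : 13.7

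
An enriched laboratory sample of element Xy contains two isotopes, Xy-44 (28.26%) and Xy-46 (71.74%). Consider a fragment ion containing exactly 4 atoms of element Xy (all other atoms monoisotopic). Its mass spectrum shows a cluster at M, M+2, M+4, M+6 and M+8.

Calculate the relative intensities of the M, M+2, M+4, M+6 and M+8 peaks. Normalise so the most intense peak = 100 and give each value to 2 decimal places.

1.53 : 15.52 : 59.09 : 100.00 : 63.46

Expanding (0.2826 + 0.7174)^4:
P(M) = 0.2826^4 = 0.006378
P(M+2) = 4 × 0.2826^3 × 0.7174^1 = 0.064765
P(M+4) = 6 × 0.2826^2 × 0.7174^2 = 0.246614
P(M+6) = 4 × 0.2826^1 × 0.7174^3 = 0.417365
P(M+8) = 0.7174^4 = 0.264878
The M+6 peak is largest (0.417365); scaling to 100 gives 1.53 : 15.52 : 59.09 : 100.00 : 63.46.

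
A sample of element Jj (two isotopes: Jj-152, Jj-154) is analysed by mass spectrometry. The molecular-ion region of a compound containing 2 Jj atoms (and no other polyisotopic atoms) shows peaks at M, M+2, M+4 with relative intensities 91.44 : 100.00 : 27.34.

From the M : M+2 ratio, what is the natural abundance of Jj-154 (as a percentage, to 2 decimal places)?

35.35%

Write p for the Jj-152 fraction. I(M+2)/I(M) = [C(2,1)·p^1·(1−p)] / p^2 = 2·(1−p)/p = 100.00/91.44 = 1.0936
(1−p)/p = 1.0936/2 = 0.5468  ⇒  p = 1/(1 + 0.5468) = 0.6465
Jj-152: 64.65%, Jj-154: 35.35%.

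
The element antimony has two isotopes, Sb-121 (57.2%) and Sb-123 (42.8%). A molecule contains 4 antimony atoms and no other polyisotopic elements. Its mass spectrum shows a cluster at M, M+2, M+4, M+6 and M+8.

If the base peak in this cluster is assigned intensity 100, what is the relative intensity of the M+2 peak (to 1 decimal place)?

Binomial terms of (0.572 + 0.428)^4: M 0.1070, M+2 0.3204, M+4 0.3596, M+6 0.1794, M+8 0.0336 → M+4 is the base peak.
P(M+4) = C(4,2) × 0.572^2 × 0.428^2 = 6 × 0.327184 × 0.183184 = 0.359609 (base)
P(M+2) = C(4,1) × 0.572^3 × 0.428^1 = 4 × 0.18714925 × 0.4280 = 0.320400
Relative intensity = 0.320400 / 0.359609 × 100 = 89.1

89.1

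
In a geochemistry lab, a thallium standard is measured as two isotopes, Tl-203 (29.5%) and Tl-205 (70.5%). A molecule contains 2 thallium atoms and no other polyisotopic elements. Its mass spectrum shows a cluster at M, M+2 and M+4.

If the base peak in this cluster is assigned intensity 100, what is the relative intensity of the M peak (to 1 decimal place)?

17.5

Term probabilities: M 0.0870, M+2 0.4160, M+4 0.4970. Base peak = M+4.
P(M+4) = C(2,2) × 0.295^0 × 0.705^2 = 1 × 1.0000 × 0.497025 = 0.497025 (base)
P(M) = C(2,0) × 0.295^2 × 0.705^0 = 1 × 0.087025 × 1.0000 = 0.087025
Relative intensity = 0.087025 / 0.497025 × 100 = 17.5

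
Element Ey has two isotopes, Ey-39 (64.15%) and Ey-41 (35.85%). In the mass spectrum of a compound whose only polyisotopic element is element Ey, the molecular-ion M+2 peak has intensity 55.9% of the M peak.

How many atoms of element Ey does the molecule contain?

For n independent Ey atoms, I(M+2)/I(M) = n · (abundance Ey-41) / (abundance Ey-39) = n · 0.3585/0.6415.
n = 0.559 × 0.6415/0.3585 = 1.00 ≈ 1

1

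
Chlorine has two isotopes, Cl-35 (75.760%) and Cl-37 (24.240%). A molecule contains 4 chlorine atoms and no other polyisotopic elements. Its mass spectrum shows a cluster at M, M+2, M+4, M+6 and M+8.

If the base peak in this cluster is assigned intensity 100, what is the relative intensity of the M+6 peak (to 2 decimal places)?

10.24

(0.75760 + 0.24240)^4 gives M 0.3294, M+2 0.4216, M+4 0.2023, M+6 0.0432, M+8 0.0035; the largest is M+2.
P(M+2) = C(4,1) × 0.75760^3 × 0.24240^1 = 4 × 0.4348304 × 0.2424 = 0.421612 (base)
P(M+6) = C(4,3) × 0.75760^1 × 0.24240^3 = 4 × 0.7576 × 0.01424288 = 0.043162
Relative intensity = 0.043162 / 0.421612 × 100 = 10.24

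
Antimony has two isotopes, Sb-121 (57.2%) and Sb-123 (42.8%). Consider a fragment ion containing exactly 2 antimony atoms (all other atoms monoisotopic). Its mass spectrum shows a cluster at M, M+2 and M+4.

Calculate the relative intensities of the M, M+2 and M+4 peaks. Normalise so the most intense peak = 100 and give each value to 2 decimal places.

Each Sb atom is independently Sb-121 (p = 0.572) or Sb-123 (q = 0.428); the cluster is the binomial expansion (p + q)^2.
P(M) = 0.572^2 = 0.327184
P(M+2) = 2 × 0.572^1 × 0.428^1 = 0.489632
P(M+4) = 0.428^2 = 0.183184
The M+2 peak is largest (0.489632); scaling to 100 gives 66.82 : 100.00 : 37.41.

66.82 : 100.00 : 37.41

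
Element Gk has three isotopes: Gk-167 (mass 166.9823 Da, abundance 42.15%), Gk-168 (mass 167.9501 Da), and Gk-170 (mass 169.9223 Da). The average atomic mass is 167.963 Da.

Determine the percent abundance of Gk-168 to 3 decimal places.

36.512%

The remaining 57.85% is split between Gk-168 (fraction x) and Gk-170 (fraction 0.5785 − x).
Substituting: 167.9501x + 169.9223(0.5785 − x) = 97.57996055
(167.9501 − 169.9223)x = -0.72009  ⇒  x = 0.36512, y = 0.21338
Gk-168: 36.512%, Gk-170: 21.338%.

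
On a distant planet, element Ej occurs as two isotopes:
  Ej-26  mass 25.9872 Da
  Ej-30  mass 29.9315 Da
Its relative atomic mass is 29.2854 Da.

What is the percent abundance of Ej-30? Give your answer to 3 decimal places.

83.619%

With x = fraction of Ej-26 (so Ej-30 is 1 − x):
25.9872·x + 29.9315·(1 − x) = 29.2854
(25.9872 − 29.9315)·x = 29.2854 − 29.9315
x = -0.6461 / -3.9443 = 0.16381 → 16.381% Ej-26, 83.619% Ej-30.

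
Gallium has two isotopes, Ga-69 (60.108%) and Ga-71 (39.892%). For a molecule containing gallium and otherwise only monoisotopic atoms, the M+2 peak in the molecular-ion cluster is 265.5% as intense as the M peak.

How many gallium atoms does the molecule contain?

For n independent Ga atoms, I(M+2)/I(M) = n · (abundance Ga-71) / (abundance Ga-69) = n · 0.39892/0.60108.
n = 2.655 × 0.60108/0.39892 = 4.00 ≈ 4

4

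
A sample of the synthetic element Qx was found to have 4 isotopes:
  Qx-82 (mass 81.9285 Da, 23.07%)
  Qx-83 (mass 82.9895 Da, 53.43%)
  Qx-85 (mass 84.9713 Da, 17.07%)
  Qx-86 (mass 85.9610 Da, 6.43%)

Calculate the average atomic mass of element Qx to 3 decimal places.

Ar = Σ fᵢ·mᵢ = 0.2307 × 81.9285 + 0.5343 × 82.9895 + 0.1707 × 84.9713 + 0.0643 × 85.9610
= 18.90090 + 44.34129 + 14.50460 + 5.52729 = 83.27408 Da

83.274 Da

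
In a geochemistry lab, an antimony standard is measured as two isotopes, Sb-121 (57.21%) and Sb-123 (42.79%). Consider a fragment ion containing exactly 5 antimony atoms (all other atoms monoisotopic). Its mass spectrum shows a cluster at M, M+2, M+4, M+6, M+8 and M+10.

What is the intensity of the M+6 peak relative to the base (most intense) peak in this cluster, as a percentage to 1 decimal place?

74.8%

Binomial terms of (0.5721 + 0.4279)^5: M 0.0613, M+2 0.2292, M+4 0.3428, M+6 0.2564, M+8 0.0959, M+10 0.0143 → M+4 is the base peak.
P(M+4) = C(5,2) × 0.5721^3 × 0.4279^2 = 10 × 0.18724742 × 0.18309841 = 0.342847 (base)
P(M+6) = C(5,3) × 0.5721^2 × 0.4279^3 = 10 × 0.32729841 × 0.07834781 = 0.256431
Relative intensity = 0.256431 / 0.342847 × 100 = 74.8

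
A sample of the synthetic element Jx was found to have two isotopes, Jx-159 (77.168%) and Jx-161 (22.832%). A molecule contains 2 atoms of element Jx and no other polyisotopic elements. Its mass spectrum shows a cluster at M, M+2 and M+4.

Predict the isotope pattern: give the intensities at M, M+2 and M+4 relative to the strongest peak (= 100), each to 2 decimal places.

Each Jx atom is independently Jx-159 (p = 0.77168) or Jx-161 (q = 0.22832); the cluster is the binomial expansion (p + q)^2.
P(M) = 0.77168^2 = 0.595490
P(M+2) = 2 × 0.77168^1 × 0.22832^1 = 0.352380
P(M+4) = 0.22832^2 = 0.052130
The M peak is largest (0.595490); scaling to 100 gives 100.00 : 59.17 : 8.75.

100.00 : 59.17 : 8.75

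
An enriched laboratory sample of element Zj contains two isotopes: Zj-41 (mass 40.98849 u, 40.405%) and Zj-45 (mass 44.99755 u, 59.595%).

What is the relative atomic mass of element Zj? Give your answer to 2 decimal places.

Weight each isotope mass by its fractional abundance: 0.40405 × 40.98849 + 0.59595 × 44.99755
= 16.561399 + 26.816290 = 43.377689 u

43.38 u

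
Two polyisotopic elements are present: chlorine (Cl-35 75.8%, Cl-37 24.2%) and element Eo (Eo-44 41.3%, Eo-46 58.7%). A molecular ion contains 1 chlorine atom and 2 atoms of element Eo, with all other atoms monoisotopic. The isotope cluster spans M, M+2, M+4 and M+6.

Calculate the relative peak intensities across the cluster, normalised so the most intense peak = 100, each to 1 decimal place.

Chlorine pattern (n=1): 0.7580 : 0.2420
Element Eo pattern (n=2): 0.170569 : 0.484862 : 0.344569
Convolve the two distributions (both contribute in 2-u steps):
  M: 0.7580×0.170569 = 0.129291
  M+2: 0.7580×0.484862 + 0.2420×0.170569 = 0.408803
  M+4: 0.7580×0.344569 + 0.2420×0.484862 = 0.378520
  M+6: 0.2420×0.344569 = 0.083386
Scale to base peak (0.408803) = 100: 31.6 : 100.0 : 92.6 : 20.4

31.6 : 100.0 : 92.6 : 20.4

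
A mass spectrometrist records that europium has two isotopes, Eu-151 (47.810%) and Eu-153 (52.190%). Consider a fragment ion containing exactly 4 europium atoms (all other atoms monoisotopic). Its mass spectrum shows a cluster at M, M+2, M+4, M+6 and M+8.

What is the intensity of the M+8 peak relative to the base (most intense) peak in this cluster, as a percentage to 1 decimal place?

Term probabilities: M 0.0522, M+2 0.2281, M+4 0.3736, M+6 0.2719, M+8 0.0742. Base peak = M+4.
P(M+4) = C(4,2) × 0.47810^2 × 0.52190^2 = 6 × 0.22857961 × 0.27237961 = 0.373563 (base)
P(M+8) = C(4,4) × 0.47810^0 × 0.52190^4 = 1 × 1.0000 × 0.07419065 = 0.074191
Relative intensity = 0.074191 / 0.373563 × 100 = 19.9

19.9%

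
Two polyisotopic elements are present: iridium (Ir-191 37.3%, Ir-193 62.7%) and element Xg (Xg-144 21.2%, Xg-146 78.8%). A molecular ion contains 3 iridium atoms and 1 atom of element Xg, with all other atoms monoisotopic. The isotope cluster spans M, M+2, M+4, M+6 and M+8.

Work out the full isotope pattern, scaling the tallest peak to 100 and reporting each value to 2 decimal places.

Iridium pattern (n=3): 0.05189512 : 0.26170165 : 0.43991135 : 0.24649188
Element Xg pattern (n=1): 0.2120 : 0.7880
Convolve the two distributions (both contribute in 2-u steps):
  M: 0.05189512×0.2120 = 0.011002
  M+2: 0.05189512×0.7880 + 0.26170165×0.2120 = 0.096374
  M+4: 0.26170165×0.7880 + 0.43991135×0.2120 = 0.299482
  M+6: 0.43991135×0.7880 + 0.24649188×0.2120 = 0.398906
  M+8: 0.24649188×0.7880 = 0.194236
Scale to base peak (0.398906) = 100: 2.76 : 24.16 : 75.08 : 100.00 : 48.69

2.76 : 24.16 : 75.08 : 100.00 : 48.69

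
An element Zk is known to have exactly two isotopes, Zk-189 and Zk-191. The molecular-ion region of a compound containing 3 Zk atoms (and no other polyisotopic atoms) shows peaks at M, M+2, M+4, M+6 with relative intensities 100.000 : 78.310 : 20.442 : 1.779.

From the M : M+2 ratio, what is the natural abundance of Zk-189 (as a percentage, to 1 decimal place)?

Let p = fractional abundance of Zk-189. I(M+2)/I(M) = [C(3,1)·p^2·(1−p)] / p^3 = 3·(1−p)/p = 78.310/100.000 = 0.7831
(1−p)/p = 0.7831/3 = 0.2610  ⇒  p = 1/(1 + 0.2610) = 0.7930
Zk-189: 79.3%, Zk-191: 20.7%.

79.3%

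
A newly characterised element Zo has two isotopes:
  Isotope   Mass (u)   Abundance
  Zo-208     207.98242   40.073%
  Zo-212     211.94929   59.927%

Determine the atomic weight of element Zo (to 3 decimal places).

Weight each isotope mass by its fractional abundance: 0.40073 × 207.98242 + 0.59927 × 211.94929
= 83.344795 + 127.014851 = 210.359646 u

210.360 u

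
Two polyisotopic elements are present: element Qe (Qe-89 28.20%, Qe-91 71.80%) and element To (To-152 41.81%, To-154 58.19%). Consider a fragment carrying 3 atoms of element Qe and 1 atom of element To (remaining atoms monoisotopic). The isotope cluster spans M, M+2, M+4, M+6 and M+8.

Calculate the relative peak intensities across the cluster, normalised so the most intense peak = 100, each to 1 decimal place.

2.3 : 20.7 : 69.0 : 100.0 : 52.7

Element Qe pattern (n=3): 0.02242577 : 0.1712947 : 0.4361333 : 0.37014623
Element To pattern (n=1): 0.4181 : 0.5819
Convolve the two distributions (both contribute in 2-u steps):
  M: 0.02242577×0.4181 = 0.009376
  M+2: 0.02242577×0.5819 + 0.1712947×0.4181 = 0.084668
  M+4: 0.1712947×0.5819 + 0.4361333×0.4181 = 0.282024
  M+6: 0.4361333×0.5819 + 0.37014623×0.4181 = 0.408544
  M+8: 0.37014623×0.5819 = 0.215388
Scale to base peak (0.408544) = 100: 2.3 : 20.7 : 69.0 : 100.0 : 52.7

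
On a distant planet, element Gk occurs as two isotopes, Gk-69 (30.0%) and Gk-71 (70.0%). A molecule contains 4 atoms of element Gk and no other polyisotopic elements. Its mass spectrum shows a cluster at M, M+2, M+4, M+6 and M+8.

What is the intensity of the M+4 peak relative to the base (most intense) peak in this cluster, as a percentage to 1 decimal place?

Binomial terms of (0.300 + 0.700)^4: M 0.0081, M+2 0.0756, M+4 0.2646, M+6 0.4116, M+8 0.2401 → M+6 is the base peak.
P(M+6) = C(4,3) × 0.300^1 × 0.700^3 = 4 × 0.3000 × 0.3430 = 0.411600 (base)
P(M+4) = C(4,2) × 0.300^2 × 0.700^2 = 6 × 0.0900 × 0.4900 = 0.264600
Relative intensity = 0.264600 / 0.411600 × 100 = 64.3

64.3%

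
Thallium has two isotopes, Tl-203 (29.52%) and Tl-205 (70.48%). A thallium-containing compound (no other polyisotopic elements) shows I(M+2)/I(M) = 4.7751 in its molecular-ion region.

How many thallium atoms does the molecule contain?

For n independent Tl atoms, I(M+2)/I(M) = n · (abundance Tl-205) / (abundance Tl-203) = n · 0.7048/0.2952.
n = 4.7751 × 0.2952/0.7048 = 2.00 ≈ 2

2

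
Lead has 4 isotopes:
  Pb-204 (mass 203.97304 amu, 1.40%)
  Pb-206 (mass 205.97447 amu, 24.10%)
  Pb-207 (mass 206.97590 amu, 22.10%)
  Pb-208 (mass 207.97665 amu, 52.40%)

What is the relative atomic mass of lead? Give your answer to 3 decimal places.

207.217 amu

Weight each isotope mass by its fractional abundance: 0.0140 × 203.97304 + 0.2410 × 205.97447 + 0.2210 × 206.97590 + 0.5240 × 207.97665
= 2.855623 + 49.639847 + 45.741674 + 108.979765 = 207.216909 amu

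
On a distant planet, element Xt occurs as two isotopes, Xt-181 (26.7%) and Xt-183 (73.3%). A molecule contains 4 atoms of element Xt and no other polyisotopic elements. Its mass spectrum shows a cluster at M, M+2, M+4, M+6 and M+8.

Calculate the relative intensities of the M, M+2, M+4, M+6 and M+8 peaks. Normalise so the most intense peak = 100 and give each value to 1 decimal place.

The 4 Xt atoms are independent, so intensities follow the terms of (0.267 + 0.733)^4.
P(M) = 0.267^4 = 0.005082
P(M+2) = 4 × 0.267^3 × 0.733^1 = 0.055808
P(M+4) = 6 × 0.267^2 × 0.733^2 = 0.229817
P(M+6) = 4 × 0.267^1 × 0.733^3 = 0.420613
P(M+8) = 0.733^4 = 0.288679
The M+6 peak is largest (0.420613); scaling to 100 gives 1.2 : 13.3 : 54.6 : 100.0 : 68.6.

1.2 : 13.3 : 54.6 : 100.0 : 68.6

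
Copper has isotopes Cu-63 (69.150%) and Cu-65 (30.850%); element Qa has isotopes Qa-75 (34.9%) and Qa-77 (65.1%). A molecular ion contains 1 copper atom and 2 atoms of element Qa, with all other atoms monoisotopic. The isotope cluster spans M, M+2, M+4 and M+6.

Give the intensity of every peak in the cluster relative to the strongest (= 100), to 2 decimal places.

19.44 : 81.20 : 100.00 : 30.18

Copper pattern (n=1): 0.6915 : 0.3085
Element Qa pattern (n=2): 0.121801 : 0.454398 : 0.423801
Convolve the two distributions (both contribute in 2-u steps):
  M: 0.6915×0.121801 = 0.084225
  M+2: 0.6915×0.454398 + 0.3085×0.121801 = 0.351792
  M+4: 0.6915×0.423801 + 0.3085×0.454398 = 0.433240
  M+6: 0.3085×0.423801 = 0.130743
Scale to base peak (0.433240) = 100: 19.44 : 81.20 : 100.00 : 30.18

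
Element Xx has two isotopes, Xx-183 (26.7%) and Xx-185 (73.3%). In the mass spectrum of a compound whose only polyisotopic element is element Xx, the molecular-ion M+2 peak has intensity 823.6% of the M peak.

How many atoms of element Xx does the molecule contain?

For n independent Xx atoms, I(M+2)/I(M) = n · (abundance Xx-185) / (abundance Xx-183) = n · 0.733/0.267.
n = 8.236 × 0.267/0.733 = 3.00 ≈ 3

3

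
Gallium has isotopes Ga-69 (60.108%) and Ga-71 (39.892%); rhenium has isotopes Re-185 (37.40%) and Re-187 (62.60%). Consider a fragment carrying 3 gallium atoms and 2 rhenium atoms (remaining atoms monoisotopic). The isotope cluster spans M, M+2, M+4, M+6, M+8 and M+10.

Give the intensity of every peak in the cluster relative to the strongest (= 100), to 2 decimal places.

9.27 : 49.49 : 100.00 : 95.42 : 43.39 : 7.59

Gallium pattern (n=3): 0.2171685 : 0.432386 : 0.2869625 : 0.063483
Rhenium pattern (n=2): 0.139876 : 0.468248 : 0.391876
Convolve the two distributions (both contribute in 2-u steps):
  M: 0.2171685×0.139876 = 0.030377
  M+2: 0.2171685×0.468248 + 0.432386×0.139876 = 0.162169
  M+4: 0.2171685×0.391876 + 0.432386×0.468248 + 0.2869625×0.139876 = 0.327706
  M+6: 0.432386×0.391876 + 0.2869625×0.468248 + 0.063483×0.139876 = 0.312691
  M+8: 0.2869625×0.391876 + 0.063483×0.468248 = 0.142180
  M+10: 0.063483×0.391876 = 0.024877
Scale to base peak (0.327706) = 100: 9.27 : 49.49 : 100.00 : 95.42 : 43.39 : 7.59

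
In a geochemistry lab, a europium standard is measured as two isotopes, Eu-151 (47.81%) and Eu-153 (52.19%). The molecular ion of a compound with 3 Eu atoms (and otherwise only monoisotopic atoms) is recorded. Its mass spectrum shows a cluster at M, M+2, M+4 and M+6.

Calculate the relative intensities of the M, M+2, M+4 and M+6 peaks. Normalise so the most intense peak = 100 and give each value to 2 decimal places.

The 3 Eu atoms are independent, so intensities follow the terms of (0.4781 + 0.5219)^3.
P(M) = 0.4781^3 = 0.109284
P(M+2) = 3 × 0.4781^2 × 0.5219^1 = 0.357887
P(M+4) = 3 × 0.4781^1 × 0.5219^2 = 0.390674
P(M+6) = 0.5219^3 = 0.142155
The M+4 peak is largest (0.390674); scaling to 100 gives 27.97 : 91.61 : 100.00 : 36.39.

27.97 : 91.61 : 100.00 : 36.39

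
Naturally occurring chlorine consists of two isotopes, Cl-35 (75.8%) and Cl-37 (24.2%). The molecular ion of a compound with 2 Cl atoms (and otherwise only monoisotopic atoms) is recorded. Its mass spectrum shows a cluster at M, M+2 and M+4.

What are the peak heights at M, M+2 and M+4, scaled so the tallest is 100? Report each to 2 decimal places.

The 2 Cl atoms are independent, so intensities follow the terms of (0.758 + 0.242)^2.
P(M) = 0.758^2 = 0.574564
P(M+2) = 2 × 0.758^1 × 0.242^1 = 0.366872
P(M+4) = 0.242^2 = 0.058564
The M peak is largest (0.574564); scaling to 100 gives 100.00 : 63.85 : 10.19.

100.00 : 63.85 : 10.19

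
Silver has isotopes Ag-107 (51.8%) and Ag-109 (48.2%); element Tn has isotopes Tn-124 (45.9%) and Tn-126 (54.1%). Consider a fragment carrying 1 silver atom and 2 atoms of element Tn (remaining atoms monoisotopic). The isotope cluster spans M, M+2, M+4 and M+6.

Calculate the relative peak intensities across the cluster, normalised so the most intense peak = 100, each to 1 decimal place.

27.9 : 91.8 : 100.0 : 36.1

Silver pattern (n=1): 0.5180 : 0.4820
Element Tn pattern (n=2): 0.210681 : 0.496638 : 0.292681
Convolve the two distributions (both contribute in 2-u steps):
  M: 0.5180×0.210681 = 0.109133
  M+2: 0.5180×0.496638 + 0.4820×0.210681 = 0.358807
  M+4: 0.5180×0.292681 + 0.4820×0.496638 = 0.390988
  M+6: 0.4820×0.292681 = 0.141072
Scale to base peak (0.390988) = 100: 27.9 : 91.8 : 100.0 : 36.1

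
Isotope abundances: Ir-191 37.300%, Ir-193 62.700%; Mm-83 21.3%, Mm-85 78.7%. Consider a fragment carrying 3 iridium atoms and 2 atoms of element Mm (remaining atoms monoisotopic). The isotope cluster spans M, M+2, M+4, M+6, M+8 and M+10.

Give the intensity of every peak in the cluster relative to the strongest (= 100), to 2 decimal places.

0.66 : 8.24 : 39.38 : 90.33 : 100.00 : 42.99

Iridium pattern (n=3): 0.05189512 : 0.26170165 : 0.43991135 : 0.24649188
Element Mm pattern (n=2): 0.045369 : 0.335262 : 0.619369
Convolve the two distributions (both contribute in 2-u steps):
  M: 0.05189512×0.045369 = 0.002354
  M+2: 0.05189512×0.335262 + 0.26170165×0.045369 = 0.029272
  M+4: 0.05189512×0.619369 + 0.26170165×0.335262 + 0.43991135×0.045369 = 0.139839
  M+6: 0.26170165×0.619369 + 0.43991135×0.335262 + 0.24649188×0.045369 = 0.320759
  M+8: 0.43991135×0.619369 + 0.24649188×0.335262 = 0.355107
  M+10: 0.24649188×0.619369 = 0.152669
Scale to base peak (0.355107) = 100: 0.66 : 8.24 : 39.38 : 90.33 : 100.00 : 42.99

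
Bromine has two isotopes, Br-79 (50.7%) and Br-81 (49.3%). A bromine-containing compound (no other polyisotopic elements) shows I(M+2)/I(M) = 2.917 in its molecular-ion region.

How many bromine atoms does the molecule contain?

3

The M+2/M ratio from n Br atoms is n · q/p = n · 0.493/0.507.
n = 2.917 × 0.507/0.493 = 3.00 ≈ 3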